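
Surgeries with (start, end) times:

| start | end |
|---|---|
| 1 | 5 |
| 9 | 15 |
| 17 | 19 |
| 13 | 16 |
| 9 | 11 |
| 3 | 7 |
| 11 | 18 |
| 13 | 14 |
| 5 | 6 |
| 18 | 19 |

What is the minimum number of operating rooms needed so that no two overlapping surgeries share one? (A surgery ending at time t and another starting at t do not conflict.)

4

Count concurrent intervals with a sweep; the peak is the room count.
Events (time:±→running): 1:+→1 3:+→2 5:-→1 5:+→2 6:-→1 7:-→0 9:+→1 9:+→2 11:-→1 11:+→2 13:+→3 13:+→4 … peak 4.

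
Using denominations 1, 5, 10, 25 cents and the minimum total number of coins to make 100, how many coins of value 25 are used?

4

100 = 4×25
Count of 25: 4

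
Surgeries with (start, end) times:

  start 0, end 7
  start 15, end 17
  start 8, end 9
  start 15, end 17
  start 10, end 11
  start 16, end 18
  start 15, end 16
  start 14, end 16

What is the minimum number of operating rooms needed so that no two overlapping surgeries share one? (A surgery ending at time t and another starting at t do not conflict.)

4

starts: [0, 8, 10, 14, 15, 15, 15, 16]
ends:   [7, 9, 11, 16, 16, 17, 17, 18]
s0→1 e7→0 s8→1 e9→0 s10→1 e11→0 s14→1 s15→2 s15→3 s15→4  — peak 4.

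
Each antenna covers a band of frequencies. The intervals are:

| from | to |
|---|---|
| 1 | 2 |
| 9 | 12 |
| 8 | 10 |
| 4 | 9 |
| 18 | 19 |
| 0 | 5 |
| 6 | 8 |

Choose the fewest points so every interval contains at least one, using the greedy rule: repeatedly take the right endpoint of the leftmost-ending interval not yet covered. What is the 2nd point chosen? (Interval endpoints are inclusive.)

8

Sorted: [1,2] [0,5] [6,8] [4,9] [8,10] [9,12] [18,19]
{[1,2],[0,5]} hit by 2; {[6,8],[4,9],[8,10]} hit by 8; {[9,12]} hit by 12; {[18,19]} hit by 19.
Points: 2, 8, 12, 19 (4 total).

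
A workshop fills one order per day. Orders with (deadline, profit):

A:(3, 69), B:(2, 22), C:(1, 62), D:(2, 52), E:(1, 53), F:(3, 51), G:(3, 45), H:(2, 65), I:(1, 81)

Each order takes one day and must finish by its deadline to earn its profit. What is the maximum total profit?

Sort by profit descending; place each in the latest free slot ≤ its deadline.
Profit order: I=81 A=69 H=65 C=62 E=53 D=52 F=51 G=45 B=22
Assign: I→slot 1, A→slot 3, H→slot 2, C skipped, E skipped, D skipped, F skipped, G skipped, B skipped.
Slots: [1:I] [2:H] [3:A]
Profit = 81 + 65 + 69 = 215

215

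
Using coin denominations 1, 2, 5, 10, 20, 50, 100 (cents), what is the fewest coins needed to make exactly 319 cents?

7

Greedy: take as many of the largest coin as possible, then repeat with the remainder.
319 = 3×100 + 1×10 + 1×5 + 2×2
Total coins = 3 + 1 + 1 + 2 = 7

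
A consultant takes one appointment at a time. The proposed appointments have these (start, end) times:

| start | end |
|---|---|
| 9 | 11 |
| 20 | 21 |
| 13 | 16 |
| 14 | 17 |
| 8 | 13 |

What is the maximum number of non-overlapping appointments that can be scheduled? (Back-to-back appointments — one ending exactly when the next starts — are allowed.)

3

Sort by end time and greedily take each interval whose start is ≥ the last chosen end.
Sorted by end: (9,11)  (8,13)  (13,16)  (14,17)  (20,21)
take (9,11); take (13,16); skip (14,17); take (20,21).
Selected 3 appointments.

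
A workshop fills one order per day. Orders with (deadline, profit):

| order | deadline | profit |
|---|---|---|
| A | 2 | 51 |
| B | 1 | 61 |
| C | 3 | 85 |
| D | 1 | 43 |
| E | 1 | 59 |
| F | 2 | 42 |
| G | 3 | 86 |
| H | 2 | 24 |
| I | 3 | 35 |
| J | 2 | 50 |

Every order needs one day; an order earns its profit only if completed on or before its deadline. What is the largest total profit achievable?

Sort by profit descending; place each in the latest free slot ≤ its deadline.
By profit: G(d3,86), C(d3,85), B(d1,61), E(d1,59), A(d2,51), J(d2,50), D(d1,43), F(d2,42), I(d3,35), H(d2,24)
G→slot 3; C→slot 2; B→slot 1; E skipped; A skipped; J skipped; D skipped; F skipped; I skipped; H skipped.
Profit = 61 + 85 + 86 = 232

232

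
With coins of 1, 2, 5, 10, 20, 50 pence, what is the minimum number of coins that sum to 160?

Greedy: take as many of the largest coin as possible, then repeat with the remainder.
160 − 3×50→10 − 1×10→0
Total coins = 3 + 1 = 4

4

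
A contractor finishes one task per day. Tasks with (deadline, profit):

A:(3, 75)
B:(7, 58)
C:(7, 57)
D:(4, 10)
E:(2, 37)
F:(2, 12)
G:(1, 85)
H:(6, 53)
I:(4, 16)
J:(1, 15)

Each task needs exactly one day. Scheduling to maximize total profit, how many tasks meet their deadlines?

Profit order: G=85 A=75 B=58 C=57 H=53 E=37 I=16 J=15 F=12 D=10
Assign: G→slot 1, A→slot 3, B→slot 7, C→slot 6, H→slot 5, E→slot 2, I→slot 4, J skipped, F skipped, D skipped.
Slots: [1:G] [2:E] [3:A] [4:I] [5:H] [6:C] [7:B]
7 of 10 scheduled.

7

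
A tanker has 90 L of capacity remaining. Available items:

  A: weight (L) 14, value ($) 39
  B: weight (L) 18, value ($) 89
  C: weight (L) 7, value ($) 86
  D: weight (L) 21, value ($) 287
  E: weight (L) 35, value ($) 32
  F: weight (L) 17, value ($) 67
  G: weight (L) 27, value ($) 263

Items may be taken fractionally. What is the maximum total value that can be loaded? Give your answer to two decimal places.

Order: D (287/21=13.67) > C (86/7=12.29) > G (263/27=9.74) > B (89/18=4.94) > F (67/17=3.94) > A (39/14=2.79) > E (32/35=0.91)
Fill: take D (21 @ 287) → take C (7 @ 86) → take G (27 @ 263) → take B (18 @ 89) → take F (17 @ 67); 90/90 used.
Total value = 792.00

792.00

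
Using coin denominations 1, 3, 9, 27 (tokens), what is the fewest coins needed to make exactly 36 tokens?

36 − 1×27→9 − 1×9→0
Total coins = 1 + 1 = 2

2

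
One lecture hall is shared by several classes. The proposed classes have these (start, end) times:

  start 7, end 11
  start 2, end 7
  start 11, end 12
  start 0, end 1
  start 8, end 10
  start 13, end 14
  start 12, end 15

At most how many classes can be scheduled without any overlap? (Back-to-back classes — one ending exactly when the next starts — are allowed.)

5

Sorted by end: (0,1)  (2,7)  (8,10)  (7,11)  (11,12)  (13,14)  (12,15)
take (0,1); take (2,7); take (8,10); skip (7,11); take (11,12); take (13,14); skip (12,15).
Selected 5 classes.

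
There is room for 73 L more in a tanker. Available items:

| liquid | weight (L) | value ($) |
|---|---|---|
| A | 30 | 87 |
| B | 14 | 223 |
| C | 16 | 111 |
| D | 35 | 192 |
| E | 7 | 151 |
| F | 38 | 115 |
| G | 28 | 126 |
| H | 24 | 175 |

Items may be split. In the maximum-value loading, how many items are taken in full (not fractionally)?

Greedy by value/weight ratio, highest first.
Ratios (sorted): E 21.57, B 15.93, H 7.29, C 6.94, D 5.49, G 4.50, F 3.03, A 2.90
take E (7 @ 151); take B (14 @ 223); take H (24 @ 175); take C (16 @ 111); take 12/35 of D → 65.83. Capacity used 73/73.
4 item(s) taken whole; one partial (take 12/35 of D).

4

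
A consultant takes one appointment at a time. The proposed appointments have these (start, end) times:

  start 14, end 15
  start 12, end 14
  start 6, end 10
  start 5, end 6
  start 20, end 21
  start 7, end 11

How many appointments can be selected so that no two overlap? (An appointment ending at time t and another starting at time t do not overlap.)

Sort by end time and greedily take each interval whose start is ≥ the last chosen end.
Sorted by end: (5,6)  (6,10)  (7,11)  (12,14)  (14,15)  (20,21)
take (5,6); take (6,10); skip (7,11); take (12,14); take (14,15); take (20,21).
Selected 5 appointments.

5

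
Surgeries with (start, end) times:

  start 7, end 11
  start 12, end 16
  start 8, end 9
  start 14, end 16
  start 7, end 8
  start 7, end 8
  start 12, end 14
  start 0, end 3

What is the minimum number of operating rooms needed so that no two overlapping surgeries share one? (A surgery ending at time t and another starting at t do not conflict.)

3

starts: [0, 7, 7, 7, 8, 12, 12, 14]
ends:   [3, 8, 8, 9, 11, 14, 16, 16]
s0→1 e3→0 s7→1 s7→2 s7→3  — peak 3.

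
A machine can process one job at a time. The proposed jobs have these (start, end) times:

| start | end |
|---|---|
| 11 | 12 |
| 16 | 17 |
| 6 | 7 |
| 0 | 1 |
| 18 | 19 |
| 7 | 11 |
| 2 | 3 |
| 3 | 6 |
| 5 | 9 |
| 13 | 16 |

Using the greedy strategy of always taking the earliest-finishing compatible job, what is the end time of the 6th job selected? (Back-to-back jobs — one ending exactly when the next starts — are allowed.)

12

By end time: (0,1), (2,3), (3,6), (6,7), (5,9), (7,11), (11,12), (13,16), (16,17), (18,19).
Pick (0,1); next start ≥ 1 → (2,3); next start ≥ 3 → (3,6); next start ≥ 6 → (6,7); next start ≥ 7 → (7,11); next start ≥ 11 → (11,12); next start ≥ 12 → (13,16); next start ≥ 16 → (16,17); next start ≥ 17 → (18,19).
Selected: (0,1) (2,3) (3,6) (6,7) (7,11) (11,12) (13,16) (16,17) (18,19)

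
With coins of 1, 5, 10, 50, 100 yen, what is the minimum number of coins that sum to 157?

5

Greedy: take as many of the largest coin as possible, then repeat with the remainder.
157 − 1×100→57 − 1×50→7 − 1×5→2 − 2×1→0
Total coins = 1 + 1 + 1 + 2 = 5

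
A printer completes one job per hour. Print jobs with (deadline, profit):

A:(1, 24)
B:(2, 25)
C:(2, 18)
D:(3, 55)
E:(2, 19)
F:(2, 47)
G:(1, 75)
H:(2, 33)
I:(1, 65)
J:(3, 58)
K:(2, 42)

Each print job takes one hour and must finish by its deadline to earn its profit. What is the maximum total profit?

Take jobs in profit order; each goes to the latest open slot no later than its deadline.
Profit order: G=75 I=65 J=58 D=55 F=47 K=42 H=33 B=25 A=24 E=19 C=18
Assign: G→slot 1, I skipped, J→slot 3, D→slot 2, F skipped, K skipped, H skipped, B skipped, A skipped, E skipped, C skipped.
Slots: [1:G] [2:D] [3:J]
Profit = 75 + 55 + 58 = 188

188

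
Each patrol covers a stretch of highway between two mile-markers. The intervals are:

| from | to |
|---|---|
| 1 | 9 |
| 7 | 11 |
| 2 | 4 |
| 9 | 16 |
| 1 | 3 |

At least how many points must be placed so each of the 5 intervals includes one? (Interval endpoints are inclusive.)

By right end: [1,3]  [2,4]  [1,9]  [7,11]  [9,16]
[1,3] uncovered → point at 3; [7,11] uncovered → point at 11.
Points: 3, 11 (2 total).

2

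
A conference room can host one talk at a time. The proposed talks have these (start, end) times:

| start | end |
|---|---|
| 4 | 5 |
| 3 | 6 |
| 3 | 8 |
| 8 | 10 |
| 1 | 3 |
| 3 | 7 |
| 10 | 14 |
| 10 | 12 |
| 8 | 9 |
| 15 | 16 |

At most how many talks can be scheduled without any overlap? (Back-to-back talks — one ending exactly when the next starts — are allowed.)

Greedy by earliest finish: after sorting by end time, pick each interval compatible with the last pick.
By end time: (1,3), (4,5), (3,6), (3,7), (3,8), (8,9), (8,10), (10,12), (10,14), (15,16).
Pick (1,3); next start ≥ 3 → (4,5); next start ≥ 5 → (8,9); next start ≥ 9 → (10,12); next start ≥ 12 → (15,16).
Selected 5 talks.

5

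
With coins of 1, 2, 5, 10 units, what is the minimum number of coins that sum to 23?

23 − 2×10→3 − 1×2→1 − 1×1→0
Total coins = 2 + 1 + 1 = 4

4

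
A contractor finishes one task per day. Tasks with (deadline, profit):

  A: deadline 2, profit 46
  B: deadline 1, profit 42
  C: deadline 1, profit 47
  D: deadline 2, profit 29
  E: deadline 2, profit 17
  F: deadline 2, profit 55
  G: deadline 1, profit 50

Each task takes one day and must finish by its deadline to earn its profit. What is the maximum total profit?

Sort by profit descending; place each in the latest free slot ≤ its deadline.
Profit order: F=55 G=50 C=47 A=46 B=42 D=29 E=17
Assign: F→slot 2, G→slot 1, C skipped, A skipped, B skipped, D skipped, E skipped.
Slots: [1:G] [2:F]
Profit = 50 + 55 = 105

105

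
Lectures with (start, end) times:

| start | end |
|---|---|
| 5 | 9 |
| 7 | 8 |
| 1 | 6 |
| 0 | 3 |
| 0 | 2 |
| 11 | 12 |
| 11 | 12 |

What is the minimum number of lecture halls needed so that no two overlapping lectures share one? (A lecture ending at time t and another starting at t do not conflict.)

Events (time:±→running): 0:+→1 0:+→2 1:+→3 … peak 3.

3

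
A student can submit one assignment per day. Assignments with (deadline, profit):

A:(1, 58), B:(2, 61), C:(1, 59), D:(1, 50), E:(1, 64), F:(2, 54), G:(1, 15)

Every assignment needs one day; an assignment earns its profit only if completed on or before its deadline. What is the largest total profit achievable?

Sort by profit descending; place each in the latest free slot ≤ its deadline.
By profit: E(d1,64), B(d2,61), C(d1,59), A(d1,58), F(d2,54), D(d1,50), G(d1,15)
E→slot 1; B→slot 2; C skipped; A skipped; F skipped; D skipped; G skipped.
Profit = 64 + 61 = 125

125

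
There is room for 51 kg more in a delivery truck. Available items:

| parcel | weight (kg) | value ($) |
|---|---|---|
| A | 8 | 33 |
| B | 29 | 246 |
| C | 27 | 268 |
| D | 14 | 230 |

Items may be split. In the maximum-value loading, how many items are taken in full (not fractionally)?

2

Order: D (230/14=16.43) > C (268/27=9.93) > B (246/29=8.48) > A (33/8=4.12)
Fill: take D (14 @ 230) → take C (27 @ 268) → take 10/29 of B → 84.83; 51/51 used.
2 item(s) taken whole; one partial (take 10/29 of B).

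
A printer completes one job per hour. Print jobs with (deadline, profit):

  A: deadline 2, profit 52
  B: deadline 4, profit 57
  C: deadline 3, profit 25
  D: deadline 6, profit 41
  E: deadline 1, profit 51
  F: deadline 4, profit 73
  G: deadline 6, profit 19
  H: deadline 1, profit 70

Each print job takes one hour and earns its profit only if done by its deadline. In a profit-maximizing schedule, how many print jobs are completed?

Take jobs in profit order; each goes to the latest open slot no later than its deadline.
By profit: F(d4,73), H(d1,70), B(d4,57), A(d2,52), E(d1,51), D(d6,41), C(d3,25), G(d6,19)
F→slot 4; H→slot 1; B→slot 3; A→slot 2; E skipped; D→slot 6; C skipped; G→slot 5.
6 of 8 scheduled.

6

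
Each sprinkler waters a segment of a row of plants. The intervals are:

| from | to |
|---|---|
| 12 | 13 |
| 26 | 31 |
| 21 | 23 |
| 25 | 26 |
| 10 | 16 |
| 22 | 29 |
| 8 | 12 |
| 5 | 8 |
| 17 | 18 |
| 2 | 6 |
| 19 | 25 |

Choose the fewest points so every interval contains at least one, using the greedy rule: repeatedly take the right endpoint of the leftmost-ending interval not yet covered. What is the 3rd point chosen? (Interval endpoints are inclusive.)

Sorted: [2,6] [5,8] [8,12] [12,13] [10,16] [17,18] [21,23] [19,25] [25,26] [22,29] [26,31]
{[2,6],[5,8]} hit by 6; {[8,12],[12,13],[10,16]} hit by 12; {[17,18]} hit by 18; {[21,23],[19,25]} hit by 23; {[25,26],[22,29],[26,31]} hit by 26.
Points: 6, 12, 18, 23, 26 (5 total).

18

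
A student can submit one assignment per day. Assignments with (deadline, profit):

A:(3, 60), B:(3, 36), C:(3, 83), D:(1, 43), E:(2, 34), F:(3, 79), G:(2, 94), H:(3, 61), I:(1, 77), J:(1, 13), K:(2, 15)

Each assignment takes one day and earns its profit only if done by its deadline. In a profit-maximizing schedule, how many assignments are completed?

3

By profit: G(d2,94), C(d3,83), F(d3,79), I(d1,77), H(d3,61), A(d3,60), D(d1,43), B(d3,36), E(d2,34), K(d2,15), J(d1,13)
G→slot 2; C→slot 3; F→slot 1; I skipped; H skipped; A skipped; D skipped; B skipped; E skipped; K skipped; J skipped.
3 of 11 scheduled.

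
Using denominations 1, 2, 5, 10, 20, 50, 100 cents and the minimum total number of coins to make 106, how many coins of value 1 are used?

106 = 1×100 + 1×5 + 1×1
Count of 1: 1

1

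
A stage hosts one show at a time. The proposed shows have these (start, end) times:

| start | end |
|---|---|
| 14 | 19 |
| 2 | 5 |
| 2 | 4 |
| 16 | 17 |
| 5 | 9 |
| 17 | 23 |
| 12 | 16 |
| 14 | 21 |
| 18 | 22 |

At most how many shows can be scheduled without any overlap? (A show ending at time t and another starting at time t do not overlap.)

Sorted by end: (2,4)  (2,5)  (5,9)  (12,16)  (16,17)  (14,19)  (14,21)  (18,22)  (17,23)
take (2,4); take (5,9); take (12,16); take (16,17); take (18,22).
Selected 5 shows.

5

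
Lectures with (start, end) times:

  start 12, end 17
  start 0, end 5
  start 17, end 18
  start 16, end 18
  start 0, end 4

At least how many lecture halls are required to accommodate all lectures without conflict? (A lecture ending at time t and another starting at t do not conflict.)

2

The answer is the maximum number of intervals overlapping at any instant.
Events (time:±→running): 0:+→1 0:+→2 … peak 2.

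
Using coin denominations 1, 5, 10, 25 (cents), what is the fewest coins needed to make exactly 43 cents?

6

43 − 1×25→18 − 1×10→8 − 1×5→3 − 3×1→0
Total coins = 1 + 1 + 1 + 3 = 6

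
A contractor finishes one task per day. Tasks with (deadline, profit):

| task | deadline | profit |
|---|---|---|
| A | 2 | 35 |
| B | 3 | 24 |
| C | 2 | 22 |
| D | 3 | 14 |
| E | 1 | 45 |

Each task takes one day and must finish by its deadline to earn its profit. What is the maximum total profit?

104

Profit order: E=45 A=35 B=24 C=22 D=14
Assign: E→slot 1, A→slot 2, B→slot 3, C skipped, D skipped.
Slots: [1:E] [2:A] [3:B]
Profit = 45 + 35 + 24 = 104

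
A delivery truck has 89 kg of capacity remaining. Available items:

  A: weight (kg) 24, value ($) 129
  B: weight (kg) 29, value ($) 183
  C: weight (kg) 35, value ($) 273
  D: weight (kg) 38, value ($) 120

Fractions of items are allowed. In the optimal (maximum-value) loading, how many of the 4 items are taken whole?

3

Sort by value per unit weight and fill in that order.
Order: C (273/35=7.80) > B (183/29=6.31) > A (129/24=5.38) > D (120/38=3.16)
Fill: take C (35 @ 273) → take B (29 @ 183) → take A (24 @ 129) → take 1/38 of D → 3.16; 89/89 used.
3 item(s) taken whole; one partial (take 1/38 of D).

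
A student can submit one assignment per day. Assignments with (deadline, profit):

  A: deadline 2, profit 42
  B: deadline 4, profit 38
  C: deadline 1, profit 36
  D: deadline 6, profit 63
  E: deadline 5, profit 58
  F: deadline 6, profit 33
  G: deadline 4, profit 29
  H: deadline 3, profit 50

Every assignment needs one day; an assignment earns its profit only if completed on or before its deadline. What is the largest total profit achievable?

Sort by profit descending; place each in the latest free slot ≤ its deadline.
By profit: D(d6,63), E(d5,58), H(d3,50), A(d2,42), B(d4,38), C(d1,36), F(d6,33), G(d4,29)
D→slot 6; E→slot 5; H→slot 3; A→slot 2; B→slot 4; C→slot 1; F skipped; G skipped.
Profit = 36 + 42 + 50 + 38 + 58 + 63 = 287

287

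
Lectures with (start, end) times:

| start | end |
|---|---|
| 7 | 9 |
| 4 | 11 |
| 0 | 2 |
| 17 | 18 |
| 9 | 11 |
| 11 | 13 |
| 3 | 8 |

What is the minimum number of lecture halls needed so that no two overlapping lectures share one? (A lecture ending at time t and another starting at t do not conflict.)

The answer is the maximum number of intervals overlapping at any instant.
starts: [0, 3, 4, 7, 9, 11, 17]
ends:   [2, 8, 9, 11, 11, 13, 18]
s0→1 e2→0 s3→1 s4→2 s7→3  — peak 3.

3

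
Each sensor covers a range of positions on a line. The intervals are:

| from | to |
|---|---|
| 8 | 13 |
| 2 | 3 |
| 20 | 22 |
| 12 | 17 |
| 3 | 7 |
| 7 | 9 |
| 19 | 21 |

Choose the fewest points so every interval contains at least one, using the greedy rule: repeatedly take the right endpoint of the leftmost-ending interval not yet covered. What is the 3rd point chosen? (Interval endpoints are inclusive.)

17

Process intervals by earliest right end; each time one isn't hit yet, stab at its right endpoint.
Sorted: [2,3] [3,7] [7,9] [8,13] [12,17] [19,21] [20,22]
{[2,3],[3,7]} hit by 3; {[7,9],[8,13]} hit by 9; {[12,17]} hit by 17; {[19,21],[20,22]} hit by 21.
Points: 3, 9, 17, 21 (4 total).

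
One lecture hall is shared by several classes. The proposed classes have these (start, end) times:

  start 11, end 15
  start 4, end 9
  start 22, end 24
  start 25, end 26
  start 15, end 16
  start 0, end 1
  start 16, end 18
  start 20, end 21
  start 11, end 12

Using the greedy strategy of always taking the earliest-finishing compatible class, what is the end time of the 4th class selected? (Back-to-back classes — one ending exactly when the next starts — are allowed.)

Order by finish time; keep every interval that doesn't clash with the previous kept one.
Sorted by end: (0,1)  (4,9)  (11,12)  (11,15)  (15,16)  (16,18)  (20,21)  (22,24)  (25,26)
take (0,1); take (4,9); take (11,12); skip (11,15); take (15,16); take (16,18); take (20,21); take (22,24); take (25,26).
Selected: (0,1) (4,9) (11,12) (15,16) (16,18) (20,21) (22,24) (25,26)

16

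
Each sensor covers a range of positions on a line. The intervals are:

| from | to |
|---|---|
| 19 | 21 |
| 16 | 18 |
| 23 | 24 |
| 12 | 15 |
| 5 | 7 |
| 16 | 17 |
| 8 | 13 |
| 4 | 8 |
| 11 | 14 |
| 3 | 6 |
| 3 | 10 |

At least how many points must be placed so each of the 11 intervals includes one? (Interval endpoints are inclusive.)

5

Sort by right endpoint; whenever an interval is uncovered, place a point at its right end.
By right end: [3,6]  [5,7]  [4,8]  [3,10]  [8,13]  [11,14]  [12,15]  [16,17]  [16,18]  [19,21]  [23,24]
[3,6] uncovered → point at 6; [8,13] uncovered → point at 13; [16,17] uncovered → point at 17; [19,21] uncovered → point at 21; [23,24] uncovered → point at 24.
Points: 6, 13, 17, 21, 24 (5 total).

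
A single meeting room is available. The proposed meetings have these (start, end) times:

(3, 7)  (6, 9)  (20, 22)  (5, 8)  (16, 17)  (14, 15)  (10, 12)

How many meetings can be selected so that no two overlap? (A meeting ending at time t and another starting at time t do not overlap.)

5

Order by finish time; keep every interval that doesn't clash with the previous kept one.
By end time: (3,7), (5,8), (6,9), (10,12), (14,15), (16,17), (20,22).
Pick (3,7); next start ≥ 7 → (10,12); next start ≥ 12 → (14,15); next start ≥ 15 → (16,17); next start ≥ 17 → (20,22).
Selected 5 meetings.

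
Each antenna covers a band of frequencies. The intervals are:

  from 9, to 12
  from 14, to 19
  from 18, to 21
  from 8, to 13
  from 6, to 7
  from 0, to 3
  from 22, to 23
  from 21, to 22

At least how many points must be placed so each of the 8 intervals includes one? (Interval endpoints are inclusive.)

5

Process intervals by earliest right end; each time one isn't hit yet, stab at its right endpoint.
By right end: [0,3]  [6,7]  [9,12]  [8,13]  [14,19]  [18,21]  [21,22]  [22,23]
[0,3] uncovered → point at 3; [6,7] uncovered → point at 7; [9,12] uncovered → point at 12; [14,19] uncovered → point at 19; [21,22] uncovered → point at 22.
Points: 3, 7, 12, 19, 22 (5 total).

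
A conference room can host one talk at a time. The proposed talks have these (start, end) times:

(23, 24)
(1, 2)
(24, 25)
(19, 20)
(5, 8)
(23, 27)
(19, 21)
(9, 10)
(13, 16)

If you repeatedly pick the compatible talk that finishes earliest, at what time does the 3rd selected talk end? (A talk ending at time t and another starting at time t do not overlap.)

Greedy by earliest finish: after sorting by end time, pick each interval compatible with the last pick.
By end time: (1,2), (5,8), (9,10), (13,16), (19,20), (19,21), (23,24), (24,25), (23,27).
Pick (1,2); next start ≥ 2 → (5,8); next start ≥ 8 → (9,10); next start ≥ 10 → (13,16); next start ≥ 16 → (19,20); next start ≥ 20 → (23,24); next start ≥ 24 → (24,25).
Selected: (1,2) (5,8) (9,10) (13,16) (19,20) (23,24) (24,25)

10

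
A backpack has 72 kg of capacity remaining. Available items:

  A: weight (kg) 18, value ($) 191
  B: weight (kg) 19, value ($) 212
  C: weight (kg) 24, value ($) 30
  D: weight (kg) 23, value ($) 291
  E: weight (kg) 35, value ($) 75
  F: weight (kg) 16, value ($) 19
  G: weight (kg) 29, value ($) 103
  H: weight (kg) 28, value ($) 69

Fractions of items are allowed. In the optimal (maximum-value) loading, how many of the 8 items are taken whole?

3

Ratios (sorted): D 12.65, B 11.16, A 10.61, G 3.55, H 2.46, E 2.14, C 1.25, F 1.19
take D (23 @ 291); take B (19 @ 212); take A (18 @ 191); take 12/29 of G → 42.62. Capacity used 72/72.
3 item(s) taken whole; one partial (take 12/29 of G).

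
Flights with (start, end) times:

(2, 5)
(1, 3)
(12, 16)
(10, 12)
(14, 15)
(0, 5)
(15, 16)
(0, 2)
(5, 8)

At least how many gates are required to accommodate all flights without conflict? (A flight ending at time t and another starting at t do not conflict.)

Count concurrent intervals with a sweep; the peak is the room count.
Events (time:±→running): 0:+→1 0:+→2 1:+→3 … peak 3.

3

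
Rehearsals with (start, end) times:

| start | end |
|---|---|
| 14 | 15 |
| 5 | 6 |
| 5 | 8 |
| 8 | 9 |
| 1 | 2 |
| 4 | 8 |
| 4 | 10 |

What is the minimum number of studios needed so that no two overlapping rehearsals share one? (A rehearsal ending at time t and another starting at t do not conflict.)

4

The answer is the maximum number of intervals overlapping at any instant.
Events (time:±→running): 1:+→1 2:-→0 4:+→1 4:+→2 5:+→3 5:+→4 … peak 4.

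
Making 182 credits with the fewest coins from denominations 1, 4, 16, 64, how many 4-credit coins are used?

Greedy: take as many of the largest coin as possible, then repeat with the remainder.
182 − 2×64→54 − 3×16→6 − 1×4→2 − 2×1→0
Count of 4: 1

1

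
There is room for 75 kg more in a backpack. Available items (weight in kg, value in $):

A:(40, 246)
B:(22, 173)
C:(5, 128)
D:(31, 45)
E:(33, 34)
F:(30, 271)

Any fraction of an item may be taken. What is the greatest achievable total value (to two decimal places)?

Sort by value per unit weight and fill in that order.
Order: C (128/5=25.60) > F (271/30=9.03) > B (173/22=7.86) > A (246/40=6.15) > D (45/31=1.45) > E (34/33=1.03)
Fill: take C (5 @ 128) → take F (30 @ 271) → take B (22 @ 173) → take 18/40 of A → 110.70; 75/75 used.
Total value = 682.70

682.70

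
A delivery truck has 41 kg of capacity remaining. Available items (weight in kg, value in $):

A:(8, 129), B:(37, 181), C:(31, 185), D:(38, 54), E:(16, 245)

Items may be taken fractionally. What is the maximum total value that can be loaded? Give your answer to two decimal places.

Order: A (129/8=16.12) > E (245/16=15.31) > C (185/31=5.97) > B (181/37=4.89) > D (54/38=1.42)
Fill: take A (8 @ 129) → take E (16 @ 245) → take 17/31 of C → 101.45; 41/41 used.
Total value = 475.45

475.45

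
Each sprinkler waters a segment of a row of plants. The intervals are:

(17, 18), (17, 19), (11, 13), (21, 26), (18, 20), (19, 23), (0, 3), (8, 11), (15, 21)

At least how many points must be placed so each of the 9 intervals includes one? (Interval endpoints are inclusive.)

Process intervals by earliest right end; each time one isn't hit yet, stab at its right endpoint.
By right end: [0,3]  [8,11]  [11,13]  [17,18]  [17,19]  [18,20]  [15,21]  [19,23]  [21,26]
[0,3] uncovered → point at 3; [8,11] uncovered → point at 11; [17,18] uncovered → point at 18; [19,23] uncovered → point at 23.
Points: 3, 11, 18, 23 (4 total).

4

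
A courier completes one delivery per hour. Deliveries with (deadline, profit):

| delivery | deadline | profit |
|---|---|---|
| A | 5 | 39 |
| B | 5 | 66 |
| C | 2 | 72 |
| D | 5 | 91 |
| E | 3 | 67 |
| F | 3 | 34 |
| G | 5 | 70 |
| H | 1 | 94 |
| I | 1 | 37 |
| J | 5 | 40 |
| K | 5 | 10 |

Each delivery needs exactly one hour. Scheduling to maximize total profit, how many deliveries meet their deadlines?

5

Profit order: H=94 D=91 C=72 G=70 E=67 B=66 J=40 A=39 I=37 F=34 K=10
Assign: H→slot 1, D→slot 5, C→slot 2, G→slot 4, E→slot 3, B skipped, J skipped, A skipped, I skipped, F skipped, K skipped.
Slots: [1:H] [2:C] [3:E] [4:G] [5:D]
5 of 11 scheduled.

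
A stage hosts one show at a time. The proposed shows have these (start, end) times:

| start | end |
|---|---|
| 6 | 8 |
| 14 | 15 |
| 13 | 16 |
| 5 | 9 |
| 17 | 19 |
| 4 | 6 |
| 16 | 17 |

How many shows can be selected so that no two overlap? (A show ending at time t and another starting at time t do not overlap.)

Sort by end time and greedily take each interval whose start is ≥ the last chosen end.
Sorted by end: (4,6)  (6,8)  (5,9)  (14,15)  (13,16)  (16,17)  (17,19)
take (4,6); take (6,8); skip (5,9); take (14,15); take (16,17); take (17,19).
Selected 5 shows.

5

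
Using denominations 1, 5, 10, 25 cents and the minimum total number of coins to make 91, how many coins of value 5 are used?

1

Use the largest denomination that fits, subtract, and repeat.
91 − 3×25→16 − 1×10→6 − 1×5→1 − 1×1→0
Count of 5: 1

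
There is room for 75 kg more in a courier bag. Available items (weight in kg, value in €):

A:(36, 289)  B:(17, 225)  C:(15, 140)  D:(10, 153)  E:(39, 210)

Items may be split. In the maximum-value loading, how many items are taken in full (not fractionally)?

Ratios (sorted): D 15.30, B 13.24, C 9.33, A 8.03, E 5.38
take D (10 @ 153); take B (17 @ 225); take C (15 @ 140); take 33/36 of A → 264.92. Capacity used 75/75.
3 item(s) taken whole; one partial (take 33/36 of A).

3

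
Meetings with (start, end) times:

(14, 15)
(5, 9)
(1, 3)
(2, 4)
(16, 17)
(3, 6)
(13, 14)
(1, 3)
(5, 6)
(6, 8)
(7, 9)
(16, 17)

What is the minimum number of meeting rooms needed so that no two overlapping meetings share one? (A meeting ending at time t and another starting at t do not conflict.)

3

The answer is the maximum number of intervals overlapping at any instant.
Events (time:±→running): 1:+→1 1:+→2 2:+→3 … peak 3.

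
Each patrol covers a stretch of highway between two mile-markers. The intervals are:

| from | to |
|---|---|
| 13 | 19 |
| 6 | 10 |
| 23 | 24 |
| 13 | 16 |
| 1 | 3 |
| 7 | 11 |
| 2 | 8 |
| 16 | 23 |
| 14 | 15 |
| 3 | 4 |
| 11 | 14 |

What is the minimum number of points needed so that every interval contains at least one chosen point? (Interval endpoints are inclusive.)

Sort by right endpoint; whenever an interval is uncovered, place a point at its right end.
Sorted: [1,3] [3,4] [2,8] [6,10] [7,11] [11,14] [14,15] [13,16] [13,19] [16,23] [23,24]
{[1,3],[3,4],[2,8]} hit by 3; {[6,10],[7,11]} hit by 10; {[11,14],[14,15],[13,16],[13,19]} hit by 14; {[16,23],[23,24]} hit by 23.
Points: 3, 10, 14, 23 (4 total).

4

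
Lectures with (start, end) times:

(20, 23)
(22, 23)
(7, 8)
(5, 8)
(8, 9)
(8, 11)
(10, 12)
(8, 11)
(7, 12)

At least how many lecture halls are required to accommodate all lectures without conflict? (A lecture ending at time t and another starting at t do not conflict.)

The answer is the maximum number of intervals overlapping at any instant.
Events (time:±→running): 5:+→1 7:+→2 7:+→3 8:-→2 8:-→1 8:+→2 8:+→3 8:+→4 … peak 4.

4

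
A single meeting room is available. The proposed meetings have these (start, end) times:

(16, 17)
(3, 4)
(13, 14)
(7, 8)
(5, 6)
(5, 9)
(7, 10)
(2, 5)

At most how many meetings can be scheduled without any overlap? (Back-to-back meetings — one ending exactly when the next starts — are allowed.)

Order by finish time; keep every interval that doesn't clash with the previous kept one.
By end time: (3,4), (2,5), (5,6), (7,8), (5,9), (7,10), (13,14), (16,17).
Pick (3,4); next start ≥ 4 → (5,6); next start ≥ 6 → (7,8); next start ≥ 8 → (13,14); next start ≥ 14 → (16,17).
Selected 5 meetings.

5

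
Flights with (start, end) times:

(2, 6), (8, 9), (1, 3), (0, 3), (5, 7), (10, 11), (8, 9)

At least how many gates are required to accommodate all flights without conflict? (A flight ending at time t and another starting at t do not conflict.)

The answer is the maximum number of intervals overlapping at any instant.
starts: [0, 1, 2, 5, 8, 8, 10]
ends:   [3, 3, 6, 7, 9, 9, 11]
s0→1 s1→2 s2→3  — peak 3.

3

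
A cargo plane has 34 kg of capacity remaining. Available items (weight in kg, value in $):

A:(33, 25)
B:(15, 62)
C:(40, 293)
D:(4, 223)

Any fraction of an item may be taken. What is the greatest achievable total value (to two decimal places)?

442.75

Greedy by value/weight ratio, highest first.
Ratios (sorted): D 55.75, C 7.33, B 4.13, A 0.76
take D (4 @ 223); take 30/40 of C → 219.75. Capacity used 34/34.
Total value = 442.75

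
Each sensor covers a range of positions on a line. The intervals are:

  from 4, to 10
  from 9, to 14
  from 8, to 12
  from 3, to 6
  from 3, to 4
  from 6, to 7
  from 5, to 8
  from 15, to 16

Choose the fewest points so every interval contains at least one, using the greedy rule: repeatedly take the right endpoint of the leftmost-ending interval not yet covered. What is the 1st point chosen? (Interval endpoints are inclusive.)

4

Process intervals by earliest right end; each time one isn't hit yet, stab at its right endpoint.
By right end: [3,4]  [3,6]  [6,7]  [5,8]  [4,10]  [8,12]  [9,14]  [15,16]
[3,4] uncovered → point at 4; [6,7] uncovered → point at 7; [8,12] uncovered → point at 12; [15,16] uncovered → point at 16.
Points: 4, 7, 12, 16 (4 total).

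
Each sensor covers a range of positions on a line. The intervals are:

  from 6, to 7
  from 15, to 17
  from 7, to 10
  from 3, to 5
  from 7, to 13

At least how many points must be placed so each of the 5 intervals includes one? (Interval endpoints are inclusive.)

Process intervals by earliest right end; each time one isn't hit yet, stab at its right endpoint.
By right end: [3,5]  [6,7]  [7,10]  [7,13]  [15,17]
[3,5] uncovered → point at 5; [6,7] uncovered → point at 7; [15,17] uncovered → point at 17.
Points: 5, 7, 17 (3 total).

3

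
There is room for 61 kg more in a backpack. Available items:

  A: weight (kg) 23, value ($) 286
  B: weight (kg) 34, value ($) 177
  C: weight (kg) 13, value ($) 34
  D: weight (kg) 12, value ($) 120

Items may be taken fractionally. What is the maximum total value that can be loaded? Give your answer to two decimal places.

541.35

Ratios (sorted): A 12.43, D 10.00, B 5.21, C 2.62
take A (23 @ 286); take D (12 @ 120); take 26/34 of B → 135.35. Capacity used 61/61.
Total value = 541.35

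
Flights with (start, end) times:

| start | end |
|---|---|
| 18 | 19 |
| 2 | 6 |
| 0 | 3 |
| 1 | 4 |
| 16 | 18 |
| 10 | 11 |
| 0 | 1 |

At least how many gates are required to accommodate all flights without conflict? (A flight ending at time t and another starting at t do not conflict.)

3

starts: [0, 0, 1, 2, 10, 16, 18]
ends:   [1, 3, 4, 6, 11, 18, 19]
s0→1 s0→2 e1→1 s1→2 s2→3  — peak 3.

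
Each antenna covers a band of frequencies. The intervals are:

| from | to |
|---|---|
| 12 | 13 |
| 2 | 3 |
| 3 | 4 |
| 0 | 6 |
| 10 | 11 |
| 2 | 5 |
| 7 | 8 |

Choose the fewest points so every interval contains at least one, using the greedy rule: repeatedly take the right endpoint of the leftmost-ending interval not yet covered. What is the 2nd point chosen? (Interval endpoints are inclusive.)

By right end: [2,3]  [3,4]  [2,5]  [0,6]  [7,8]  [10,11]  [12,13]
[2,3] uncovered → point at 3; [7,8] uncovered → point at 8; [10,11] uncovered → point at 11; [12,13] uncovered → point at 13.
Points: 3, 8, 11, 13 (4 total).

8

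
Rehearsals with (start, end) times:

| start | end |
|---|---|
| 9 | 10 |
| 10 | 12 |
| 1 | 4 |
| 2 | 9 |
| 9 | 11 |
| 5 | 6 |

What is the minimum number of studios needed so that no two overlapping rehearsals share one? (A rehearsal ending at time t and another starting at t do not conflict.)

Count concurrent intervals with a sweep; the peak is the room count.
starts: [1, 2, 5, 9, 9, 10]
ends:   [4, 6, 9, 10, 11, 12]
s1→1 s2→2  — peak 2.

2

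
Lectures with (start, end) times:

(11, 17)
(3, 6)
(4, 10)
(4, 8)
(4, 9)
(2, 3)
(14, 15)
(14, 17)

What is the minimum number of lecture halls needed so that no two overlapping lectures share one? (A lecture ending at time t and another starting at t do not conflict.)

The answer is the maximum number of intervals overlapping at any instant.
starts: [2, 3, 4, 4, 4, 11, 14, 14]
ends:   [3, 6, 8, 9, 10, 15, 17, 17]
s2→1 e3→0 s3→1 s4→2 s4→3 s4→4  — peak 4.

4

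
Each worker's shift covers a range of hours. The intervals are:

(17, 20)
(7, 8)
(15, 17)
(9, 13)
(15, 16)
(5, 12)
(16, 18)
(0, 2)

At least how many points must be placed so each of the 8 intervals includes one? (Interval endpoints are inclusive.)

5

Sorted: [0,2] [7,8] [5,12] [9,13] [15,16] [15,17] [16,18] [17,20]
{[0,2]} hit by 2; {[7,8],[5,12]} hit by 8; {[9,13]} hit by 13; {[15,16],[15,17],[16,18]} hit by 16; {[17,20]} hit by 20.
Points: 2, 8, 13, 16, 20 (5 total).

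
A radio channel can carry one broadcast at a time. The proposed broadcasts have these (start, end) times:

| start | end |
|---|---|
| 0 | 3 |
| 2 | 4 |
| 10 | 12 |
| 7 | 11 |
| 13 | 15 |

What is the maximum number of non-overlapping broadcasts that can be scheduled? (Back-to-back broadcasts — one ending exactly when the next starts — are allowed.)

By end time: (0,3), (2,4), (7,11), (10,12), (13,15).
Pick (0,3); next start ≥ 3 → (7,11); next start ≥ 11 → (13,15).
Selected 3 broadcasts.

3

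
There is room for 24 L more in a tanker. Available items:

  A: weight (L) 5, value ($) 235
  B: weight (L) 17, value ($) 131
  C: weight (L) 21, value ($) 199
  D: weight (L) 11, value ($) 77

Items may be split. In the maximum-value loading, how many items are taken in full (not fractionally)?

Greedy by value/weight ratio, highest first.
Order: A (235/5=47.00) > C (199/21=9.48) > B (131/17=7.71) > D (77/11=7.00)
Fill: take A (5 @ 235) → take 19/21 of C → 180.05; 24/24 used.
1 item(s) taken whole; one partial (take 19/21 of C).

1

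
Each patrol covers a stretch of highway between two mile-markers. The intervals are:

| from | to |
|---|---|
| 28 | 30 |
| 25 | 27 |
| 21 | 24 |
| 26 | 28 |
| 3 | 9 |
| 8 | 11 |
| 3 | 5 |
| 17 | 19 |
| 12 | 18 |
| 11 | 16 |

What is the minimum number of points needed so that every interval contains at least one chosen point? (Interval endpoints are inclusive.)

Sort by right endpoint; whenever an interval is uncovered, place a point at its right end.
By right end: [3,5]  [3,9]  [8,11]  [11,16]  [12,18]  [17,19]  [21,24]  [25,27]  [26,28]  [28,30]
[3,5] uncovered → point at 5; [8,11] uncovered → point at 11; [12,18] uncovered → point at 18; [21,24] uncovered → point at 24; [25,27] uncovered → point at 27; [28,30] uncovered → point at 30.
Points: 5, 11, 18, 24, 27, 30 (6 total).

6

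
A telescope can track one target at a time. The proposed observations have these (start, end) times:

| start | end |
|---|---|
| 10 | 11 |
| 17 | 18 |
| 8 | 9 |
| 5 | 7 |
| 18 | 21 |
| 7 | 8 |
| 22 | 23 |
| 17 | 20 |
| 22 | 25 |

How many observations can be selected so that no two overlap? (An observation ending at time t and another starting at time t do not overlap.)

Greedy by earliest finish: after sorting by end time, pick each interval compatible with the last pick.
By end time: (5,7), (7,8), (8,9), (10,11), (17,18), (17,20), (18,21), (22,23), (22,25).
Pick (5,7); next start ≥ 7 → (7,8); next start ≥ 8 → (8,9); next start ≥ 9 → (10,11); next start ≥ 11 → (17,18); next start ≥ 18 → (18,21); next start ≥ 21 → (22,23).
Selected 7 observations.

7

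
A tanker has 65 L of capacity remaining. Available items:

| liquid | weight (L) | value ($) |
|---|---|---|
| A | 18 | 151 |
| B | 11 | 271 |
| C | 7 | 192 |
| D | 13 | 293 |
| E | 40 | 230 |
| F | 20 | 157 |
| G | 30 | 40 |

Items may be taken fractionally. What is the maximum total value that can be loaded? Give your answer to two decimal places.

Order: C (192/7=27.43) > B (271/11=24.64) > D (293/13=22.54) > A (151/18=8.39) > F (157/20=7.85) > E (230/40=5.75) > G (40/30=1.33)
Fill: take C (7 @ 192) → take B (11 @ 271) → take D (13 @ 293) → take A (18 @ 151) → take 16/20 of F → 125.60; 65/65 used.
Total value = 1032.60

1032.60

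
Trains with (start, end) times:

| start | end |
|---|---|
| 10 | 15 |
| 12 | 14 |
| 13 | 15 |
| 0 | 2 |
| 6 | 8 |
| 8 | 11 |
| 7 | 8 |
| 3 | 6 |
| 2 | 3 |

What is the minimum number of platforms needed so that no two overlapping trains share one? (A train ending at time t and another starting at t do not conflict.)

3

Count concurrent intervals with a sweep; the peak is the room count.
Events (time:±→running): 0:+→1 2:-→0 2:+→1 3:-→0 3:+→1 6:-→0 6:+→1 7:+→2 8:-→1 8:-→0 8:+→1 10:+→2 11:-→1 12:+→2 13:+→3 … peak 3.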